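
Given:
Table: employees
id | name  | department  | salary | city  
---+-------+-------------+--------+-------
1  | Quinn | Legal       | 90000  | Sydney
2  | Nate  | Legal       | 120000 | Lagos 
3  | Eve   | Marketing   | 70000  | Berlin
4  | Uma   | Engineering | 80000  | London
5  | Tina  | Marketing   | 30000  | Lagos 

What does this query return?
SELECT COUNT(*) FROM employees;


COUNT(*) counts all rows

5


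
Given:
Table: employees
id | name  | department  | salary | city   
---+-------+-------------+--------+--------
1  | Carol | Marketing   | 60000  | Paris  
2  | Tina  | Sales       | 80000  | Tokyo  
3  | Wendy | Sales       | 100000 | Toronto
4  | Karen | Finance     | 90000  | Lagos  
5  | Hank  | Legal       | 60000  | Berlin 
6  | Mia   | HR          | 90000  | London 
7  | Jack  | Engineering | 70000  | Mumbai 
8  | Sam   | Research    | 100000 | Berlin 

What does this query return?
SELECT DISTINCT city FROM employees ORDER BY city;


All 'city' values (row order): Paris, Tokyo, Toronto, Lagos, Berlin, London, Mumbai, Berlin
Removing duplicates leaves 7 unique value(s).

7 values:
Berlin
Lagos
London
Mumbai
Paris
Tokyo
Toronto


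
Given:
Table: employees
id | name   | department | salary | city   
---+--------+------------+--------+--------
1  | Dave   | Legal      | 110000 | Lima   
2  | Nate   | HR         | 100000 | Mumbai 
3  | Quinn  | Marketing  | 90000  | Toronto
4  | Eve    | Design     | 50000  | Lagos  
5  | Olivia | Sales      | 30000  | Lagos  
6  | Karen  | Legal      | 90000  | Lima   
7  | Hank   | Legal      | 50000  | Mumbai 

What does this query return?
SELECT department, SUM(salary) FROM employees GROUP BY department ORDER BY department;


Summing salary within each department:
  Design: 50000 = 50000
  HR: 100000 = 100000
  Legal: 110000 + 90000 + 50000 = 250000
  Marketing: 90000 = 90000
  Sales: 30000 = 30000


5 groups:
Design, 50000
HR, 100000
Legal, 250000
Marketing, 90000
Sales, 30000


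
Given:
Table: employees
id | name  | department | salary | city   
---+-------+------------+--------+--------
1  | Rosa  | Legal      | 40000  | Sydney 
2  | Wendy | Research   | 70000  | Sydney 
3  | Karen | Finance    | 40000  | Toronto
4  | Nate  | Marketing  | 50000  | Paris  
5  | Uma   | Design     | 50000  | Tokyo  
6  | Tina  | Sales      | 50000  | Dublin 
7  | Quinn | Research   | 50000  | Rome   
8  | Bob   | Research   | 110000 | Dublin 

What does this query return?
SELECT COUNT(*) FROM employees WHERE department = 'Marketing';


Counting rows where department = 'Marketing'
  Nate -> MATCH


1


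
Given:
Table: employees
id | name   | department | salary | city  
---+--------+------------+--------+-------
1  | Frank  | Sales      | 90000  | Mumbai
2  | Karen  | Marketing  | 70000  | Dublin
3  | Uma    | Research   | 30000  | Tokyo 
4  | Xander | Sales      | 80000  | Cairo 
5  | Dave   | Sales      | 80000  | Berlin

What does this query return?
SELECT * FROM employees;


SELECT * returns all 5 rows with all columns

5 rows:
1, Frank, Sales, 90000, Mumbai
2, Karen, Marketing, 70000, Dublin
3, Uma, Research, 30000, Tokyo
4, Xander, Sales, 80000, Cairo
5, Dave, Sales, 80000, Berlin


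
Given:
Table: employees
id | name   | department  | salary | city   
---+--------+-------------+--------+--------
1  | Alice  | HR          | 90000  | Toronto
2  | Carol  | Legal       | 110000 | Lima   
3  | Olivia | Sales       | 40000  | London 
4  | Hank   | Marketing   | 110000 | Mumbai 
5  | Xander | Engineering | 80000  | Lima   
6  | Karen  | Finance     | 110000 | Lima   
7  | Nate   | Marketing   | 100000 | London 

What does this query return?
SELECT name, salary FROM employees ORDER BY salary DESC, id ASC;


Sorting by salary DESC, then id ASC for ties

7 rows:
Carol, 110000
Hank, 110000
Karen, 110000
Nate, 100000
Alice, 90000
Xander, 80000
Olivia, 40000


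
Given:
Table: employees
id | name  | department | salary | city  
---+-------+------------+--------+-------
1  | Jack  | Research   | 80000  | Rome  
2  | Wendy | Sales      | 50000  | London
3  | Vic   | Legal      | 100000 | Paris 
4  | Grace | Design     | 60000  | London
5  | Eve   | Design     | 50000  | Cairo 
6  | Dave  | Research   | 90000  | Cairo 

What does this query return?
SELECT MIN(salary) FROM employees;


Salaries: 80000, 50000, 100000, 60000, 50000, 90000
MIN = 50000

50000


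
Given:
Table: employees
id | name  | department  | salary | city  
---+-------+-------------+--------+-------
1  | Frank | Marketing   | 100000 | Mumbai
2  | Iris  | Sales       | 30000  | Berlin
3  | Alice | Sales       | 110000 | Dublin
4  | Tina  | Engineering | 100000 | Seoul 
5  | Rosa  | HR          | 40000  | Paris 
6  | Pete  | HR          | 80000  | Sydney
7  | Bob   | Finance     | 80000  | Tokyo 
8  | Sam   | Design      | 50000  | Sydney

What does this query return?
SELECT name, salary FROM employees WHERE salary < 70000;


Filtering: salary < 70000
Matching: 3 rows

3 rows:
Iris, 30000
Rosa, 40000
Sam, 50000


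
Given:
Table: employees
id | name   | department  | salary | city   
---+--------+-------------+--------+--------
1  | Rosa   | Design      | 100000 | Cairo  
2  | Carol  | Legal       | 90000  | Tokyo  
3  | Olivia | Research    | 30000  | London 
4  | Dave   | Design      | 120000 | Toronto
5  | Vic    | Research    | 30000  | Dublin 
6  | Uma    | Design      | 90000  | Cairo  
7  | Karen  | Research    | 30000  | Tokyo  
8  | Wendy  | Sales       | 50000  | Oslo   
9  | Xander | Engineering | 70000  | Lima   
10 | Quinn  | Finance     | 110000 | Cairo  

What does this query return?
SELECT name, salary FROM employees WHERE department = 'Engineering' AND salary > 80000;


Filtering: department = 'Engineering' AND salary > 80000
Matching: 0 rows

Empty result set (0 rows)


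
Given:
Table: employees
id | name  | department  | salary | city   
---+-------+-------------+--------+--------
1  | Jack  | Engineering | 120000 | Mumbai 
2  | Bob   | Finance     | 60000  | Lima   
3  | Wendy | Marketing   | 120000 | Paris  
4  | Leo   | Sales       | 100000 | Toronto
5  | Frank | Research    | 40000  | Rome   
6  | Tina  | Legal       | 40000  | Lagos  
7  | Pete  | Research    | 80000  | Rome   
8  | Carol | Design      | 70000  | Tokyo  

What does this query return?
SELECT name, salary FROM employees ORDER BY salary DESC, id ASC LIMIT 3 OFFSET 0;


Sort by salary DESC (id ASC tiebreak), then skip 0 and take 3
Rows 1 through 3

3 rows:
Jack, 120000
Wendy, 120000
Leo, 100000


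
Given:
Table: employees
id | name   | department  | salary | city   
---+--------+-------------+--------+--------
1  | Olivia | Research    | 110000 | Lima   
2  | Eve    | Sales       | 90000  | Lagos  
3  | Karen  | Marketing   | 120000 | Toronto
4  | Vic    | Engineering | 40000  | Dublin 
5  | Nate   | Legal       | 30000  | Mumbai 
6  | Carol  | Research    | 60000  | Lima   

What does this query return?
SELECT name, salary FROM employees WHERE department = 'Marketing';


Filtering: department = 'Marketing'
Matching rows: 1

1 rows:
Karen, 120000


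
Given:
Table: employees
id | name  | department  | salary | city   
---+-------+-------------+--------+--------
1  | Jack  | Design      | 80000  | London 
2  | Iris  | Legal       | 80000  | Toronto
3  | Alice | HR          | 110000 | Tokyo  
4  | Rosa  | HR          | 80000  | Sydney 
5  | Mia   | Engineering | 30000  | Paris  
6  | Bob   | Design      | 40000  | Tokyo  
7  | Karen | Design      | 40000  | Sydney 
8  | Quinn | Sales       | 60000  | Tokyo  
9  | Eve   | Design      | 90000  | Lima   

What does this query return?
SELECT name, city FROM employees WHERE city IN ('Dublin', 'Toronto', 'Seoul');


Filtering: city IN ('Dublin', 'Toronto', 'Seoul')
Matching: 1 rows

1 rows:
Iris, Toronto


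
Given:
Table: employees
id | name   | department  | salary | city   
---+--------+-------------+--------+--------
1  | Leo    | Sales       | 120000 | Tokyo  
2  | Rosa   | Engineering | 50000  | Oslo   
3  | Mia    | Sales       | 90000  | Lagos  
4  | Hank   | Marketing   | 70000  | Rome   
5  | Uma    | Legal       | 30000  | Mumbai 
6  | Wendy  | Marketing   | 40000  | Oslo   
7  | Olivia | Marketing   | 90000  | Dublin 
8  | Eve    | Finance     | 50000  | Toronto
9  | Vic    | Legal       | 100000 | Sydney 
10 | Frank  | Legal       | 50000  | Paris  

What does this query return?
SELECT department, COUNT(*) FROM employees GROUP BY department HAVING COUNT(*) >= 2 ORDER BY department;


Groups with count >= 2:
  Legal: 3 -> PASS
  Marketing: 3 -> PASS
  Sales: 2 -> PASS
  Engineering: 1 -> filtered out
  Finance: 1 -> filtered out


3 groups:
Legal, 3
Marketing, 3
Sales, 2


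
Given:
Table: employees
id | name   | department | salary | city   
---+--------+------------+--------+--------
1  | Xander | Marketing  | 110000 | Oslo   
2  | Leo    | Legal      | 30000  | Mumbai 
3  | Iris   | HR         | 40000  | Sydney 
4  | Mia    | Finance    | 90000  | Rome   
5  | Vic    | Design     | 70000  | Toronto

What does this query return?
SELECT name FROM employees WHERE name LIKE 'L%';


LIKE 'L%' matches names starting with 'L'
Matching: 1

1 rows:
Leo


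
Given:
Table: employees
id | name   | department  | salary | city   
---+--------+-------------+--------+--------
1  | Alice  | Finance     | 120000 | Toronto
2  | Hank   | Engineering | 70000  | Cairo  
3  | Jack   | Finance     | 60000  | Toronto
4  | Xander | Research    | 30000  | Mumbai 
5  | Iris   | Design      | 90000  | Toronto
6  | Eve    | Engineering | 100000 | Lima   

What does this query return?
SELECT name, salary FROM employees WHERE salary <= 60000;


Filtering: salary <= 60000
Matching: 2 rows

2 rows:
Jack, 60000
Xander, 30000


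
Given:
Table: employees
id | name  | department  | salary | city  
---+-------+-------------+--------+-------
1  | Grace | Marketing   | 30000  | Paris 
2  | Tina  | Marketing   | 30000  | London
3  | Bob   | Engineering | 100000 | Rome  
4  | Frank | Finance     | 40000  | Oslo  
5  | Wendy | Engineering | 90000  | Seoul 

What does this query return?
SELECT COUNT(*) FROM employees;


COUNT(*) counts all rows

5


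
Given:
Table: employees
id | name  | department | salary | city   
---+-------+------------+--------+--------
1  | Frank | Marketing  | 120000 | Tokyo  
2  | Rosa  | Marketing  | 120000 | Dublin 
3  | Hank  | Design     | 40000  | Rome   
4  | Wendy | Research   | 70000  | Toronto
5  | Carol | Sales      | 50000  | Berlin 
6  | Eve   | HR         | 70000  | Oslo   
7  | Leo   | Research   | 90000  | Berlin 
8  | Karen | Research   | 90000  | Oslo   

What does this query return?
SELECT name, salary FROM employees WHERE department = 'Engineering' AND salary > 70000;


Filtering: department = 'Engineering' AND salary > 70000
Matching: 0 rows

Empty result set (0 rows)


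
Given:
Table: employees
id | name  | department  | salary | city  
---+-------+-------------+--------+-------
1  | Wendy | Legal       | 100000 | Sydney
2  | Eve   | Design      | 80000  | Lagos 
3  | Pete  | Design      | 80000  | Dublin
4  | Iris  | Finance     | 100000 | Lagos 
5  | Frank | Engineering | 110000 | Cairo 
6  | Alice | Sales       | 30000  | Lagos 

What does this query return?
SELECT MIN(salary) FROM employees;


Salaries: 100000, 80000, 80000, 100000, 110000, 30000
MIN = 30000

30000


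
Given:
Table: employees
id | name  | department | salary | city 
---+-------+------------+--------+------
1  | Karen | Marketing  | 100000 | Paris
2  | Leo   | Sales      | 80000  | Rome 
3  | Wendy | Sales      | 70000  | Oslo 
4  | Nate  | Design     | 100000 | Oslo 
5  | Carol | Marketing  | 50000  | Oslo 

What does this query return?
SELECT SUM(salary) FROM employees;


SUM(salary) = 100000 + 80000 + 70000 + 100000 + 50000 = 400000

400000


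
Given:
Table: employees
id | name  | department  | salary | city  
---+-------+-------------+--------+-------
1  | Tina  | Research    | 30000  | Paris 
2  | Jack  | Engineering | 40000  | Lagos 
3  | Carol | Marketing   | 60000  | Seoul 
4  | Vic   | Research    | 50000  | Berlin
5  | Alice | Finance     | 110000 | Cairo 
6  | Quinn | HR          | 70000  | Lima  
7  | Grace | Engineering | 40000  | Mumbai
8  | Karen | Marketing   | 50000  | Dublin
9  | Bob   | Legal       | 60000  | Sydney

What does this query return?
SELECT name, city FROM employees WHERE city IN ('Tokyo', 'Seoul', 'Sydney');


Filtering: city IN ('Tokyo', 'Seoul', 'Sydney')
Matching: 2 rows

2 rows:
Carol, Seoul
Bob, Sydney


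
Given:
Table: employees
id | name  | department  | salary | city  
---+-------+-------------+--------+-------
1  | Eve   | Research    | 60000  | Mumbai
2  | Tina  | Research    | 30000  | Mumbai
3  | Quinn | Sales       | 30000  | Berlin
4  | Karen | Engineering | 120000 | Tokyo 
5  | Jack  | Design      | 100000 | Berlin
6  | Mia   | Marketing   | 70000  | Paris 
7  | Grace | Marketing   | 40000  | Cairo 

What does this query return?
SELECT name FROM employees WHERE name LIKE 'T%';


LIKE 'T%' matches names starting with 'T'
Matching: 1

1 rows:
Tina


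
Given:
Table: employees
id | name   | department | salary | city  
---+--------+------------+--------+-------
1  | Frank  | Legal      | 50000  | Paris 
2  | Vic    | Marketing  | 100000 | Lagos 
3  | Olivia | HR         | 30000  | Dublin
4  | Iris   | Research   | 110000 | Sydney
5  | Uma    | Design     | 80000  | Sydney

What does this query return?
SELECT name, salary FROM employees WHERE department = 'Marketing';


Filtering: department = 'Marketing'
Matching rows: 1

1 rows:
Vic, 100000


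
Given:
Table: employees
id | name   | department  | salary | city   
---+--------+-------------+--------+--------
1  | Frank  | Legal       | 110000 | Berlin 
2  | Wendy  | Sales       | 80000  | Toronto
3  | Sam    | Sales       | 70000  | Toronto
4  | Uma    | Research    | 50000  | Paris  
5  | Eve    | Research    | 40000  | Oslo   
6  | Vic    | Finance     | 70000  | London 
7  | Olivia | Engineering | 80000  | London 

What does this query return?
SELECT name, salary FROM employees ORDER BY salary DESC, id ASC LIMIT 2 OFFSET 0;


Sort by salary DESC (id ASC tiebreak), then skip 0 and take 2
Rows 1 through 2

2 rows:
Frank, 110000
Wendy, 80000


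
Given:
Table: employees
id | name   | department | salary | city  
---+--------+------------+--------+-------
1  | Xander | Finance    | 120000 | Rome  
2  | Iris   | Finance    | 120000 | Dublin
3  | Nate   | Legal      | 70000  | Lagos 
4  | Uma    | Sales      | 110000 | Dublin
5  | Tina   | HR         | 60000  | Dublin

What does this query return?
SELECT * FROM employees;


SELECT * returns all 5 rows with all columns

5 rows:
1, Xander, Finance, 120000, Rome
2, Iris, Finance, 120000, Dublin
3, Nate, Legal, 70000, Lagos
4, Uma, Sales, 110000, Dublin
5, Tina, HR, 60000, Dublin


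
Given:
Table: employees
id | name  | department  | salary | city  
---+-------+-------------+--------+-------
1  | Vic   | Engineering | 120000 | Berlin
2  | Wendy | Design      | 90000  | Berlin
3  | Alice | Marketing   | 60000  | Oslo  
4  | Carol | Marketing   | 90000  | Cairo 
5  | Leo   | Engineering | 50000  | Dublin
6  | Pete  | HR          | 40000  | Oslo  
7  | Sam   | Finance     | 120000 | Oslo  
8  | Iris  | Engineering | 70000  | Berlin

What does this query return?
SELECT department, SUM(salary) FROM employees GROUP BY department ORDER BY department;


Summing salary within each department:
  Design: 90000 = 90000
  Engineering: 120000 + 50000 + 70000 = 240000
  Finance: 120000 = 120000
  HR: 40000 = 40000
  Marketing: 60000 + 90000 = 150000


5 groups:
Design, 90000
Engineering, 240000
Finance, 120000
HR, 40000
Marketing, 150000


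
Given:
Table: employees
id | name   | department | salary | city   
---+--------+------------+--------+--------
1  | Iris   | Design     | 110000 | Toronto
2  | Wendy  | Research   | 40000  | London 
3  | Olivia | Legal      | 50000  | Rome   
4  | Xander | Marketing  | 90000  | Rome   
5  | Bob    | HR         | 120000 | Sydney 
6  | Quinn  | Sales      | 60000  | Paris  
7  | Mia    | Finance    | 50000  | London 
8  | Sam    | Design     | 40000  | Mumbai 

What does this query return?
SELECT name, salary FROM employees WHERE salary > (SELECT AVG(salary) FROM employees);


Subquery: AVG(salary) = 70000.0
Filtering: salary > 70000.0
  Iris (110000) -> MATCH
  Xander (90000) -> MATCH
  Bob (120000) -> MATCH


3 rows:
Iris, 110000
Xander, 90000
Bob, 120000


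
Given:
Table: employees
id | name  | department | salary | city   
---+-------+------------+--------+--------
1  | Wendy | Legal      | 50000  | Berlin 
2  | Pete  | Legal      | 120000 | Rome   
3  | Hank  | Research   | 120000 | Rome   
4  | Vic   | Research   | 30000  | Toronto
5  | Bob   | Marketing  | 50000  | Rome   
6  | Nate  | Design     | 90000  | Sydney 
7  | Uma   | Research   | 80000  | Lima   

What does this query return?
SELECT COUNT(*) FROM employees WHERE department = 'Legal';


Counting rows where department = 'Legal'
  Wendy -> MATCH
  Pete -> MATCH


2


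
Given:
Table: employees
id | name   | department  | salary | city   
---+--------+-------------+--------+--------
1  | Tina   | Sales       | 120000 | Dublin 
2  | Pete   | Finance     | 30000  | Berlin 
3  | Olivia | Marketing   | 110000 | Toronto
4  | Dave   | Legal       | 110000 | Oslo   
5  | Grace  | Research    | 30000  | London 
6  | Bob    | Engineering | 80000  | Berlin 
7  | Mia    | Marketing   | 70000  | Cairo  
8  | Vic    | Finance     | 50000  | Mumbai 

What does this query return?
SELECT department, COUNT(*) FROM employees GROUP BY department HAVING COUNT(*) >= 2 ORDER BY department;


Groups with count >= 2:
  Finance: 2 -> PASS
  Marketing: 2 -> PASS
  Engineering: 1 -> filtered out
  Legal: 1 -> filtered out
  Research: 1 -> filtered out
  Sales: 1 -> filtered out


2 groups:
Finance, 2
Marketing, 2


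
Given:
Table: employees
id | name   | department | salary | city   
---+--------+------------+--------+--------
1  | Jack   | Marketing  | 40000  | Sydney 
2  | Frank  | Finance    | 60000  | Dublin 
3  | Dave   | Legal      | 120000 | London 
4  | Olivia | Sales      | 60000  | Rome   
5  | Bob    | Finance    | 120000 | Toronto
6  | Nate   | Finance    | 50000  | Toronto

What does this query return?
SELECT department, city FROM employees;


Projecting columns: department, city

6 rows:
Marketing, Sydney
Finance, Dublin
Legal, London
Sales, Rome
Finance, Toronto
Finance, Toronto


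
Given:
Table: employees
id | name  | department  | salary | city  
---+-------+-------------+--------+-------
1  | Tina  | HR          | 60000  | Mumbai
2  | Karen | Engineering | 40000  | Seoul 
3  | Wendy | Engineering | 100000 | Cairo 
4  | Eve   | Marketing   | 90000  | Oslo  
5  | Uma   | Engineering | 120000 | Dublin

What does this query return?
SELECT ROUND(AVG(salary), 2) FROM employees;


SUM(salary) = 410000
COUNT = 5
ROUND(AVG, 2) = ROUND(410000 / 5, 2) = 82000.0

82000.0


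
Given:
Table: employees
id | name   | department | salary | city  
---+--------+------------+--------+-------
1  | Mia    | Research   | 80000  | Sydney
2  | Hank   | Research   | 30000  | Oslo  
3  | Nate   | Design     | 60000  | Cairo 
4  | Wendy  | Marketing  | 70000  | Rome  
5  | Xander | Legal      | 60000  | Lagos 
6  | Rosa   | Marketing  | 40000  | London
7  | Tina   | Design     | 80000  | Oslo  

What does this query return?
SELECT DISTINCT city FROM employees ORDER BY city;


All 'city' values (row order): Sydney, Oslo, Cairo, Rome, Lagos, London, Oslo
Removing duplicates leaves 6 unique value(s).

6 values:
Cairo
Lagos
London
Oslo
Rome
Sydney


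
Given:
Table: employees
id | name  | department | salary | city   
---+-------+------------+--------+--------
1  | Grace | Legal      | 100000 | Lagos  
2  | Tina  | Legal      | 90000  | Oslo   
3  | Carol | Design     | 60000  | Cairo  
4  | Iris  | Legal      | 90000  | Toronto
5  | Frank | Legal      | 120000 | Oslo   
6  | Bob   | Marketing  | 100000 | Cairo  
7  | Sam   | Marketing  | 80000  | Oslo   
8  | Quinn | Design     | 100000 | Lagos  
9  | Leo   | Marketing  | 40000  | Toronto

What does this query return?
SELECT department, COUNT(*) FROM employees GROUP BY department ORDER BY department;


Assigning each row to its department group:
  Grace -> Legal
  Tina -> Legal
  Carol -> Design
  Iris -> Legal
  Frank -> Legal
  Bob -> Marketing
  Sam -> Marketing
  Quinn -> Design
  Leo -> Marketing


3 groups:
Design, 2
Legal, 4
Marketing, 3


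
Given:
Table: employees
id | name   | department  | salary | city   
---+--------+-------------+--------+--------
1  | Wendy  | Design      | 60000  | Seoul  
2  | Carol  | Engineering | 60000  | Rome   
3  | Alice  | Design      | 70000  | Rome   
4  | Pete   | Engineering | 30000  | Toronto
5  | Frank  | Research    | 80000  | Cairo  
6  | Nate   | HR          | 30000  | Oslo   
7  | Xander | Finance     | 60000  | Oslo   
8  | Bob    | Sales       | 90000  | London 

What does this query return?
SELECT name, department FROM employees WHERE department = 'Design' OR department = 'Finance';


Filtering: department = 'Design' OR 'Finance'
Matching: 3 rows

3 rows:
Wendy, Design
Alice, Design
Xander, Finance


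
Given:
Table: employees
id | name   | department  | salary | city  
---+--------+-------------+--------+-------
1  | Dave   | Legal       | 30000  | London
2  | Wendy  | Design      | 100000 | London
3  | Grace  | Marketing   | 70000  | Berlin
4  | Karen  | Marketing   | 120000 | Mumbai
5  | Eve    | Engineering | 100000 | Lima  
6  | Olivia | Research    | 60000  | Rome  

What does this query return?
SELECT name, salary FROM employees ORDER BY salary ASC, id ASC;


Sorting by salary ASC, then id ASC for ties

6 rows:
Dave, 30000
Olivia, 60000
Grace, 70000
Wendy, 100000
Eve, 100000
Karen, 120000


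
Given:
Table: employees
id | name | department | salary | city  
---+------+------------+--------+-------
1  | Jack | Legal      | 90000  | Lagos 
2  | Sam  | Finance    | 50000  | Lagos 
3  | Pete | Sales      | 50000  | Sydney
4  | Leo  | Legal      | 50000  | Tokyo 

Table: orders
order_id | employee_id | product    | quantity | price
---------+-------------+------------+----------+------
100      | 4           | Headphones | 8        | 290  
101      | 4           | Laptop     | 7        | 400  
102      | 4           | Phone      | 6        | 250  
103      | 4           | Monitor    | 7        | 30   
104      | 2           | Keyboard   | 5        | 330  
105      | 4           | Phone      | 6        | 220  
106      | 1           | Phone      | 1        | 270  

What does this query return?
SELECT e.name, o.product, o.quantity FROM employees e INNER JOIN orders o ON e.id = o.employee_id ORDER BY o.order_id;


Joining employees.id = orders.employee_id:
  employee Leo (id=4) -> order Headphones
  employee Leo (id=4) -> order Laptop
  employee Leo (id=4) -> order Phone
  employee Leo (id=4) -> order Monitor
  employee Sam (id=2) -> order Keyboard
  employee Leo (id=4) -> order Phone
  employee Jack (id=1) -> order Phone


7 rows:
Leo, Headphones, 8
Leo, Laptop, 7
Leo, Phone, 6
Leo, Monitor, 7
Sam, Keyboard, 5
Leo, Phone, 6
Jack, Phone, 1


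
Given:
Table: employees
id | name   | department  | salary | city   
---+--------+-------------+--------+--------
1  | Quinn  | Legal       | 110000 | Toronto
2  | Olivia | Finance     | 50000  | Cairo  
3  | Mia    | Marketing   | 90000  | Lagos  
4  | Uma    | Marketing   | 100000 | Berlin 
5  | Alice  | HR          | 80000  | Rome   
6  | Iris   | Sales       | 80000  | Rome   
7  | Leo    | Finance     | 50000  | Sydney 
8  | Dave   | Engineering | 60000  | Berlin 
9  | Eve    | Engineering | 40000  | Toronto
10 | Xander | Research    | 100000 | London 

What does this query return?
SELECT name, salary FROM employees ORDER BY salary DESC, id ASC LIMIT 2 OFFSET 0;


Sort by salary DESC (id ASC tiebreak), then skip 0 and take 2
Rows 1 through 2

2 rows:
Quinn, 110000
Uma, 100000


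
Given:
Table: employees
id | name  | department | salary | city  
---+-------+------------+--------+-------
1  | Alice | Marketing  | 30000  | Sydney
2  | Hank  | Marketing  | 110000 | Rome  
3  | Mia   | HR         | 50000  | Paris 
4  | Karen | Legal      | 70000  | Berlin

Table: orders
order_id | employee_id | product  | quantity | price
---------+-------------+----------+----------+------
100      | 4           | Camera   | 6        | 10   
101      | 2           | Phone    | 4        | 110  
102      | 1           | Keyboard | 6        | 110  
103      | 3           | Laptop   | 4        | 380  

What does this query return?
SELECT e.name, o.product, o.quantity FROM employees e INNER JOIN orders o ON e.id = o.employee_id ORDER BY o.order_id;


Joining employees.id = orders.employee_id:
  employee Karen (id=4) -> order Camera
  employee Hank (id=2) -> order Phone
  employee Alice (id=1) -> order Keyboard
  employee Mia (id=3) -> order Laptop


4 rows:
Karen, Camera, 6
Hank, Phone, 4
Alice, Keyboard, 6
Mia, Laptop, 4


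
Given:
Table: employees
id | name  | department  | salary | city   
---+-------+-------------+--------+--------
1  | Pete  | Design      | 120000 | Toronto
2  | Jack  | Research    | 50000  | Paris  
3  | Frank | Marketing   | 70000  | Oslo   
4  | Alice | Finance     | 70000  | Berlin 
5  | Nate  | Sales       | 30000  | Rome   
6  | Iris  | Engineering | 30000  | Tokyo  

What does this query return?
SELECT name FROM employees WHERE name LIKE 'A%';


LIKE 'A%' matches names starting with 'A'
Matching: 1

1 rows:
Alice


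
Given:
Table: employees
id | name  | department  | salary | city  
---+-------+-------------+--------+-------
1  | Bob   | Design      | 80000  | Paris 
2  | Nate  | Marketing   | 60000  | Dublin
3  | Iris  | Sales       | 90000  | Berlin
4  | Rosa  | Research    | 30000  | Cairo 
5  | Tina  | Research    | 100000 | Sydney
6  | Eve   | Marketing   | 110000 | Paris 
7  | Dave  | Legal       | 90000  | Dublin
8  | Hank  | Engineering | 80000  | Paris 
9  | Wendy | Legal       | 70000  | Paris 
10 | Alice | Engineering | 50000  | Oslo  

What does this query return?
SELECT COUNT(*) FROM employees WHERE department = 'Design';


Counting rows where department = 'Design'
  Bob -> MATCH


1


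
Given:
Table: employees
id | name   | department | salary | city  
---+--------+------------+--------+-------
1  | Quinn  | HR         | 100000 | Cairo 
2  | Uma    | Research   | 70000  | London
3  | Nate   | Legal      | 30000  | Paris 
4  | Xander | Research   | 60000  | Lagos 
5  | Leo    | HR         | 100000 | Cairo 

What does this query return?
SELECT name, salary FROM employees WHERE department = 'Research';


Filtering: department = 'Research'
Matching rows: 2

2 rows:
Uma, 70000
Xander, 60000


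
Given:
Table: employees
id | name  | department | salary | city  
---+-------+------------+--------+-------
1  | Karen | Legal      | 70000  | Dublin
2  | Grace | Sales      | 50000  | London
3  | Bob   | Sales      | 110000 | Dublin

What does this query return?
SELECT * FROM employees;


SELECT * returns all 3 rows with all columns

3 rows:
1, Karen, Legal, 70000, Dublin
2, Grace, Sales, 50000, London
3, Bob, Sales, 110000, Dublin


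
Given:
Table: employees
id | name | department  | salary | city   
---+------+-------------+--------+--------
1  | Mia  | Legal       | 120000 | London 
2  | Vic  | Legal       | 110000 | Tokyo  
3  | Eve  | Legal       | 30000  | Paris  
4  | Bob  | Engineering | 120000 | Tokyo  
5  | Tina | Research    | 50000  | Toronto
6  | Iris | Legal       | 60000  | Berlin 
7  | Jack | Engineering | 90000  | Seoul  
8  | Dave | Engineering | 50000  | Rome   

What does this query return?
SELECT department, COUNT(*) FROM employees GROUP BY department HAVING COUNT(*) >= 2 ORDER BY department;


Groups with count >= 2:
  Engineering: 3 -> PASS
  Legal: 4 -> PASS
  Research: 1 -> filtered out


2 groups:
Engineering, 3
Legal, 4


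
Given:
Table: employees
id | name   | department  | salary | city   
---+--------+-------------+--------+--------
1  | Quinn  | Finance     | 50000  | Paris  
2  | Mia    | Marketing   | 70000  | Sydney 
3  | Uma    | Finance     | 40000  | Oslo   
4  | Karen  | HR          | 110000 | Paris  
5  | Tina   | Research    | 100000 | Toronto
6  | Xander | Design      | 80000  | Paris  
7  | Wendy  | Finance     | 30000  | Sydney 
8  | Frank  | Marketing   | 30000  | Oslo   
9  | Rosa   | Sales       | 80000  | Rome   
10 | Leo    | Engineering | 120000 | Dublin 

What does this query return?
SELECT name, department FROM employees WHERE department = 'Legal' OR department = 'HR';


Filtering: department = 'Legal' OR 'HR'
Matching: 1 rows

1 rows:
Karen, HR


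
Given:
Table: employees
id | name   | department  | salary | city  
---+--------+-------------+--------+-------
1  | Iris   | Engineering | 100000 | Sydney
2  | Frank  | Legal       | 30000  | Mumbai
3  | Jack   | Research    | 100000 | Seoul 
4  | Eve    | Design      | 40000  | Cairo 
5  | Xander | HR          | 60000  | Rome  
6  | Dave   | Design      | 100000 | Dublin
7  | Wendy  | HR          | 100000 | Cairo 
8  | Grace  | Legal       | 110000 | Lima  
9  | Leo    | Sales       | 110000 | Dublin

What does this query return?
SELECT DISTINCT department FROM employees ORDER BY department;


All 'department' values (row order): Engineering, Legal, Research, Design, HR, Design, HR, Legal, Sales
Removing duplicates leaves 6 unique value(s).

6 values:
Design
Engineering
HR
Legal
Research
Sales


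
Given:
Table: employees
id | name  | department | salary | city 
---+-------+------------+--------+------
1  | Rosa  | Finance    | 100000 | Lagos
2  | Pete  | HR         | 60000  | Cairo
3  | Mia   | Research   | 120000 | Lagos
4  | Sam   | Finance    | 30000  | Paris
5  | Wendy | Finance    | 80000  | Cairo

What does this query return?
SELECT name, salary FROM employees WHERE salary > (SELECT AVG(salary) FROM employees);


Subquery: AVG(salary) = 78000.0
Filtering: salary > 78000.0
  Rosa (100000) -> MATCH
  Mia (120000) -> MATCH
  Wendy (80000) -> MATCH


3 rows:
Rosa, 100000
Mia, 120000
Wendy, 80000


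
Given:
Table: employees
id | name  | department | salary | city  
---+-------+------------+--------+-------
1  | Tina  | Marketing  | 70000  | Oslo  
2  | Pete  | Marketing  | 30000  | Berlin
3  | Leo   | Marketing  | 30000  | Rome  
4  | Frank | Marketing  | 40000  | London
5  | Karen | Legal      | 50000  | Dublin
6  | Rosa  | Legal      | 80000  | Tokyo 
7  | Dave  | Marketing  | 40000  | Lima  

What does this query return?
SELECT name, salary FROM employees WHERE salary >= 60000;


Filtering: salary >= 60000
Matching: 2 rows

2 rows:
Tina, 70000
Rosa, 80000


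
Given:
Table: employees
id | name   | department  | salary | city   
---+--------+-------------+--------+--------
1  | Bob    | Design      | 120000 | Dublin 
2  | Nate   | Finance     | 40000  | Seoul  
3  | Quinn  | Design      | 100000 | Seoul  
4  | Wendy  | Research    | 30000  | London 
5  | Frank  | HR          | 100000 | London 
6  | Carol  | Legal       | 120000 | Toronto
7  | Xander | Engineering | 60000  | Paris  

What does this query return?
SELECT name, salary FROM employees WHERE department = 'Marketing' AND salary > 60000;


Filtering: department = 'Marketing' AND salary > 60000
Matching: 0 rows

Empty result set (0 rows)


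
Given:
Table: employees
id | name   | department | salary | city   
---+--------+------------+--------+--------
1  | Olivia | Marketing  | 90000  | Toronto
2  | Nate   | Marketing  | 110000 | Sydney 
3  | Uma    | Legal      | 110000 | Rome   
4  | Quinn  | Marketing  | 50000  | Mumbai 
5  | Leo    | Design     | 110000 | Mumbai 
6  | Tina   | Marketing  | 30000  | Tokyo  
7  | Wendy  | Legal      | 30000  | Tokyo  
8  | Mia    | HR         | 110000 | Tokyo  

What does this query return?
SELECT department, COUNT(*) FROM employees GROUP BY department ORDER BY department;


Assigning each row to its department group:
  Olivia -> Marketing
  Nate -> Marketing
  Uma -> Legal
  Quinn -> Marketing
  Leo -> Design
  Tina -> Marketing
  Wendy -> Legal
  Mia -> HR


4 groups:
Design, 1
HR, 1
Legal, 2
Marketing, 4


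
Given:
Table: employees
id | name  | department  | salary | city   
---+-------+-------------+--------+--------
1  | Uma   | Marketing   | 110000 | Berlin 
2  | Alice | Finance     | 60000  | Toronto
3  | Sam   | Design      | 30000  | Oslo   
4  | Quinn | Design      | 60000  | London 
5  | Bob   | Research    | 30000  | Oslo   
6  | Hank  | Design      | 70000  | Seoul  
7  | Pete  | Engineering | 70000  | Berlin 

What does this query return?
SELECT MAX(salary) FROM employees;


Salaries: 110000, 60000, 30000, 60000, 30000, 70000, 70000
MAX = 110000

110000


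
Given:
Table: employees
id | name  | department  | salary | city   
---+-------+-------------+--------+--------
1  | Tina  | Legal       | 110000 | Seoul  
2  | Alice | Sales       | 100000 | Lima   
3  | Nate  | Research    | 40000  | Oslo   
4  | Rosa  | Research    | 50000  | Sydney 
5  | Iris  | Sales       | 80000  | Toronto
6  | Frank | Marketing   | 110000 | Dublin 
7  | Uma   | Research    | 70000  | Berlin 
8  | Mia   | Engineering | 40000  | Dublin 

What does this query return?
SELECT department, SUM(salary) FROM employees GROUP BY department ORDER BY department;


Summing salary within each department:
  Engineering: 40000 = 40000
  Legal: 110000 = 110000
  Marketing: 110000 = 110000
  Research: 40000 + 50000 + 70000 = 160000
  Sales: 100000 + 80000 = 180000


5 groups:
Engineering, 40000
Legal, 110000
Marketing, 110000
Research, 160000
Sales, 180000


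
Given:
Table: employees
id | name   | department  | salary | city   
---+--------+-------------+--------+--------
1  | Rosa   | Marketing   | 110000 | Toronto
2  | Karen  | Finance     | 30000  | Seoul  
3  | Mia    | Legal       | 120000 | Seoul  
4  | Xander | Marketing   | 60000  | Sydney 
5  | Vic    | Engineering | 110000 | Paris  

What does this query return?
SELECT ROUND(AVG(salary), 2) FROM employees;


SUM(salary) = 430000
COUNT = 5
ROUND(AVG, 2) = ROUND(430000 / 5, 2) = 86000.0

86000.0


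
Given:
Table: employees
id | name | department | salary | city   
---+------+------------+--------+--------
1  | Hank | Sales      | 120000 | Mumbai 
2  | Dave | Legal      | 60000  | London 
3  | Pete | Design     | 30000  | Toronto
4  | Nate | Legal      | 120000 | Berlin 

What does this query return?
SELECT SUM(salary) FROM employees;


SUM(salary) = 120000 + 60000 + 30000 + 120000 = 330000

330000


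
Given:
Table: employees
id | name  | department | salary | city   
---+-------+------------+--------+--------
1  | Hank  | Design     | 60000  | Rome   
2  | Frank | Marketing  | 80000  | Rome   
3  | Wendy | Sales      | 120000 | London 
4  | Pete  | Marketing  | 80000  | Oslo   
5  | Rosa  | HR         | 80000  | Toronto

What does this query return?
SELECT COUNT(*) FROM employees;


COUNT(*) counts all rows

5


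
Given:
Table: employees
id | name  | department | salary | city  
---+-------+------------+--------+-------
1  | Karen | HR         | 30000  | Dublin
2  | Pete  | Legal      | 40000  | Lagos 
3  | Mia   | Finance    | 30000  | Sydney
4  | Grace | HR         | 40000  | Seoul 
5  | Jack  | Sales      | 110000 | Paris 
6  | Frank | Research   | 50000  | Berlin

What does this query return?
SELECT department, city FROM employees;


Projecting columns: department, city

6 rows:
HR, Dublin
Legal, Lagos
Finance, Sydney
HR, Seoul
Sales, Paris
Research, Berlin


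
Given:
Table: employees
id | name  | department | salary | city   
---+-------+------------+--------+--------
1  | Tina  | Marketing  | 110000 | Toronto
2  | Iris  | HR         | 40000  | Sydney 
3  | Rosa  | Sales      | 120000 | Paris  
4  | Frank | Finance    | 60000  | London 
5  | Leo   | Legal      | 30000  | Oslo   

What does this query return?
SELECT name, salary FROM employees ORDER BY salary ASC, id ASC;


Sorting by salary ASC, then id ASC for ties

5 rows:
Leo, 30000
Iris, 40000
Frank, 60000
Tina, 110000
Rosa, 120000


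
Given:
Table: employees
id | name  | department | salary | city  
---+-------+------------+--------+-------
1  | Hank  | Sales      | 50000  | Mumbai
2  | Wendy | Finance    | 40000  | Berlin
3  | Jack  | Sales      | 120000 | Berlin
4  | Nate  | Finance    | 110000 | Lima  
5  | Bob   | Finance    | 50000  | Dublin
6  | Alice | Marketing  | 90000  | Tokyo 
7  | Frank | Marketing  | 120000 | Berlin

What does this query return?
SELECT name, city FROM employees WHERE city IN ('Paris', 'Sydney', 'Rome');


Filtering: city IN ('Paris', 'Sydney', 'Rome')
Matching: 0 rows

Empty result set (0 rows)


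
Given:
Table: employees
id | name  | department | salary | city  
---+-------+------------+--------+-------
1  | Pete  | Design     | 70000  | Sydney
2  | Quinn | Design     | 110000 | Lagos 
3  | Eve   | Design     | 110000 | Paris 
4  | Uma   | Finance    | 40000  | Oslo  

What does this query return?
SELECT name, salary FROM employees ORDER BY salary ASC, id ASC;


Sorting by salary ASC, then id ASC for ties

4 rows:
Uma, 40000
Pete, 70000
Quinn, 110000
Eve, 110000


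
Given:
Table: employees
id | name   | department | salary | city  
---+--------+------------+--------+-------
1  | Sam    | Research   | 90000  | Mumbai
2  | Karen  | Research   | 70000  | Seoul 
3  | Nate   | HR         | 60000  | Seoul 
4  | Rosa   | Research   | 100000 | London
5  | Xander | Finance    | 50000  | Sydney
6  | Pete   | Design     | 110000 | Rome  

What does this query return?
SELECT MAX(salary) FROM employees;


Salaries: 90000, 70000, 60000, 100000, 50000, 110000
MAX = 110000

110000


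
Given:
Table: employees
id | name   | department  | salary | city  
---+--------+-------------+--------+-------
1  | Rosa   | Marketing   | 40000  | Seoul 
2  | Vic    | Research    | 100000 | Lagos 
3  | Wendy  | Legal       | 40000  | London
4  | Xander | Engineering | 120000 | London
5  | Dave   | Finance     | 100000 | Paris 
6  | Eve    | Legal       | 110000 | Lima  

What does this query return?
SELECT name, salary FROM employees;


Projecting columns: name, salary

6 rows:
Rosa, 40000
Vic, 100000
Wendy, 40000
Xander, 120000
Dave, 100000
Eve, 110000


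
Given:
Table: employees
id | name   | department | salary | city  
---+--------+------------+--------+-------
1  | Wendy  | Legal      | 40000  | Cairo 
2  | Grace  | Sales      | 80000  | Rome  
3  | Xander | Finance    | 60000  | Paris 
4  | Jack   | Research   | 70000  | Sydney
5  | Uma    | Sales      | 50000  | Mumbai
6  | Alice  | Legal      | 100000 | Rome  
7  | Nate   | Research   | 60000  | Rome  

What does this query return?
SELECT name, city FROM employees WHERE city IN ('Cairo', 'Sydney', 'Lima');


Filtering: city IN ('Cairo', 'Sydney', 'Lima')
Matching: 2 rows

2 rows:
Wendy, Cairo
Jack, Sydney


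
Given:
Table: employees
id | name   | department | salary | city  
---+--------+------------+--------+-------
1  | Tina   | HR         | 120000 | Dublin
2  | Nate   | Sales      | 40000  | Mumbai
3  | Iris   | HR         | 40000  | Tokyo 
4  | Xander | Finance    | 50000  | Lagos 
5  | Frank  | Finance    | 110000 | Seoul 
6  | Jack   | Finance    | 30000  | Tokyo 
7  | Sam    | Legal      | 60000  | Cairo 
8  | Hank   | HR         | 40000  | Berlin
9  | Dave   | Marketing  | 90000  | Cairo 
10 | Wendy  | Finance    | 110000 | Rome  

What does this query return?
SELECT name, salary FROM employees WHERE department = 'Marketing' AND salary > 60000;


Filtering: department = 'Marketing' AND salary > 60000
Matching: 1 rows

1 rows:
Dave, 90000


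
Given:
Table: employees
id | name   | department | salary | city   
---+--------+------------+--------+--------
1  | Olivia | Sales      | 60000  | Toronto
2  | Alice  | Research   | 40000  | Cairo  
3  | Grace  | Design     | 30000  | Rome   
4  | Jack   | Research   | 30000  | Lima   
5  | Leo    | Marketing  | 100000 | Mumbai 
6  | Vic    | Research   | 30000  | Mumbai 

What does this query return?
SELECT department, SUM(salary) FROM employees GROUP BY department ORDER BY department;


Summing salary within each department:
  Design: 30000 = 30000
  Marketing: 100000 = 100000
  Research: 40000 + 30000 + 30000 = 100000
  Sales: 60000 = 60000


4 groups:
Design, 30000
Marketing, 100000
Research, 100000
Sales, 60000
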